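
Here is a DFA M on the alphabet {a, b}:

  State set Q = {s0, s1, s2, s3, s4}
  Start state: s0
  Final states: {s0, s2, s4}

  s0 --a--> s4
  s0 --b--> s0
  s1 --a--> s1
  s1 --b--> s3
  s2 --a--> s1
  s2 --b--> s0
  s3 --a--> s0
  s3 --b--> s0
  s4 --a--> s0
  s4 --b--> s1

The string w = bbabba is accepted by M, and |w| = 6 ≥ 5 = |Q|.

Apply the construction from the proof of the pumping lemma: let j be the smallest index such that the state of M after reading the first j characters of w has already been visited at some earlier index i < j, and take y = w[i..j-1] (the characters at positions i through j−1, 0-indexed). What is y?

State sequence: s0 -b-> s0 -b-> s0 -a-> s4 -b-> s1 -b-> s3 -a-> s0
First repeat at step 1: s0 was already visited.

So i = 0, j = 1, giving x = w[0:0] = ε, y = w[0:1] = b, z = w[1:6] = babba.
Check: |xy| = 1 ≤ 5 and |y| = 1 ≥ 1. Reading y takes M from s0 back to s0, so every xyⁱz is accepted.
The DFA has 5 states, so the proof of the pumping lemma guarantees a repeated state among the first 5+1 visited; the segment between the two visits is the pumpable y.

b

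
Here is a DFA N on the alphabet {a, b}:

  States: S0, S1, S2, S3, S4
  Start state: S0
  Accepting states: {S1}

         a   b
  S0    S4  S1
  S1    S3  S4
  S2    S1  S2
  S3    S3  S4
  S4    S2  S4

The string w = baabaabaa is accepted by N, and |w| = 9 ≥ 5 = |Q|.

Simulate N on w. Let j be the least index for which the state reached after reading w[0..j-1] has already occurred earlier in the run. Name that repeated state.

Run of N on w = b a a b a a b a a:
  step 0: S0  (start)
  step 1: S1  (read b: S0→S1)
  step 2: S3  (read a: S1→S3)
  step 3: S3  (read a: S3→S3)   ← first repeat (S3 seen earlier)
  step 4: S4  (read b: S3→S4)
  step 5: S2  (read a: S4→S2)
  step 6: S1  (read a: S2→S1)
  step 7: S4  (read b: S1→S4)
  step 8: S2  (read a: S4→S2)
  step 9: S1  (read a: S2→S1)

The earliest repeat is at step j = 3: N is in S3, which it already visited at step i = 2.
The DFA has 5 states, so the proof of the pumping lemma guarantees a repeated state among the first 5+1 visited; the segment between the two visits is the pumpable y.

S3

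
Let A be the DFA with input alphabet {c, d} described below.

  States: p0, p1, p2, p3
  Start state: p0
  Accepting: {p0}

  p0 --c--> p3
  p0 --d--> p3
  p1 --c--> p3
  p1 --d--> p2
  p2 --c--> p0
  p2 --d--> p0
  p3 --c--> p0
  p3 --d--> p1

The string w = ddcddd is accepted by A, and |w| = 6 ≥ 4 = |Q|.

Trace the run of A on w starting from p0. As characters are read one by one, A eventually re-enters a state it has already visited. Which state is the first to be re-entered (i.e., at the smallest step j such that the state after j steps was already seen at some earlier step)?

Run of A on w = d d c d d d:
  step 0: p0  (start)
  step 1: p3  (read d: p0→p3)
  step 2: p1  (read d: p3→p1)
  step 3: p3  (read c: p1→p3)   ← first repeat (p3 seen earlier)
  step 4: p1  (read d: p3→p1)
  step 5: p2  (read d: p1→p2)
  step 6: p0  (read d: p2→p0)

The earliest repeat is at step j = 3: A is in p3, which it already visited at step i = 1.
Since A has 4 states, any run of length ≥ 4 visits 4+1 states, so by pigeonhole some state repeats within the first 4 steps — that repeat gives the pumpable loop.

p3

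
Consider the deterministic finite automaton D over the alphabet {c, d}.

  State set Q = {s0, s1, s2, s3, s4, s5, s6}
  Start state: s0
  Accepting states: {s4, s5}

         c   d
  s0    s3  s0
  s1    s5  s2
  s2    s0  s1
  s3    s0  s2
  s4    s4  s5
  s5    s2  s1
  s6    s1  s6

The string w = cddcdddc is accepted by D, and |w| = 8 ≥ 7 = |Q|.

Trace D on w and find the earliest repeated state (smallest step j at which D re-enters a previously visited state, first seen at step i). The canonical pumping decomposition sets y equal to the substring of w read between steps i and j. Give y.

State sequence: s0 -c-> s3 -d-> s2 -d-> s1 -c-> s5 -d-> s1 -d-> s2 -d-> s1 -c-> s5
First repeat at step 5: s1 was already visited.

So i = 3, j = 5, giving x = w[0:3] = cdd, y = w[3:5] = cd, z = w[5:8] = ddc.
Check: |xy| = 5 ≤ 7 and |y| = 2 ≥ 1. Reading y takes D from s1 back to s1, so every xyⁱz is accepted.

cd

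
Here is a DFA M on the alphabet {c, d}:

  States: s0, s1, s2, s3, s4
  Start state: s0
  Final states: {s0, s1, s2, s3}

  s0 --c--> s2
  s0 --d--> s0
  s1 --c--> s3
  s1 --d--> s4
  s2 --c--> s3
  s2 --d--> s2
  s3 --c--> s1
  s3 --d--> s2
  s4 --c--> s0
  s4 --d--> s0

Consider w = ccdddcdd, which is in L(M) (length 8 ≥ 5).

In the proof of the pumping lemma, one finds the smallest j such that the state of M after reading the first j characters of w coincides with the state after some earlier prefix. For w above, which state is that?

State sequence: s0 -c-> s2 -c-> s3 -d-> s2 -d-> s2 -d-> s2 -c-> s3 -d-> s2 -d-> s2
First repeat at step 3: s2 was already visited.

The earliest repeat is at step j = 3: M is in s2, which it already visited at step i = 1.
Pumping length from the standard proof: p = 5 (the number of states). The repeated state found above gives |xy| = j ≤ 5 and |y| = j − i ≥ 1.

s2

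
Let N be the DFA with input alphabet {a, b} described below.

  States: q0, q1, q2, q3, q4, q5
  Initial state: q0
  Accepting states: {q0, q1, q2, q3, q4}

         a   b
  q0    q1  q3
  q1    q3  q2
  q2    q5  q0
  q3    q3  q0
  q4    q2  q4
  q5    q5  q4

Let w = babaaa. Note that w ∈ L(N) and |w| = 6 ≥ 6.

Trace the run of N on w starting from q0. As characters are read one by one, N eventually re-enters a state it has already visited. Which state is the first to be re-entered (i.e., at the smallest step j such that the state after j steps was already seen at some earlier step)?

State sequence: q0 -b-> q3 -a-> q3 -b-> q0 -a-> q1 -a-> q3 -a-> q3
First repeat at step 2: q3 was already visited.

The earliest repeat is at step j = 2: N is in q3, which it already visited at step i = 1.

q3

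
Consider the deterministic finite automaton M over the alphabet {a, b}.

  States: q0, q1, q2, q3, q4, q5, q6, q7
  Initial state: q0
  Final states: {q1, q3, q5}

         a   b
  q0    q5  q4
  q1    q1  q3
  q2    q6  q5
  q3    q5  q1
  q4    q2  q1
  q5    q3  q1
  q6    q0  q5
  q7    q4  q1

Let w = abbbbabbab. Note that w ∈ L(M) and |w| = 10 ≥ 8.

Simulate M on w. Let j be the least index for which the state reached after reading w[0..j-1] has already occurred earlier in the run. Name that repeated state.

Run of M on w = a b b b b a b b a b:
  step 0: q0  (start)
  step 1: q5  (read a: q0→q5)
  step 2: q1  (read b: q5→q1)
  step 3: q3  (read b: q1→q3)
  step 4: q1  (read b: q3→q1)   ← first repeat (q1 seen earlier)
  step 5: q3  (read b: q1→q3)
  step 6: q5  (read a: q3→q5)
  step 7: q1  (read b: q5→q1)
  step 8: q3  (read b: q1→q3)
  step 9: q5  (read a: q3→q5)
  step 10: q1  (read b: q5→q1)

The earliest repeat is at step j = 4: M is in q1, which it already visited at step i = 2.
The DFA has 8 states, so the proof of the pumping lemma guarantees a repeated state among the first 8+1 visited; the segment between the two visits is the pumpable y.

q1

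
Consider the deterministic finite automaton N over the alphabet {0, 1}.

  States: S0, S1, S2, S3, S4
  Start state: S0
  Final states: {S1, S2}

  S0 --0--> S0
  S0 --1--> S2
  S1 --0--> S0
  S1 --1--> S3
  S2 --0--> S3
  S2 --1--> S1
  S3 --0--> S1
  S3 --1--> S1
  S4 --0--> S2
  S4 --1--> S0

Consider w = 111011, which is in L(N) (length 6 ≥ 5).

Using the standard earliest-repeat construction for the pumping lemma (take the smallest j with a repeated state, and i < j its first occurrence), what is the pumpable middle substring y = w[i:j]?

State sequence: S0 -1-> S2 -1-> S1 -1-> S3 -0-> S1 -1-> S3 -1-> S1
First repeat at step 4: S1 was already visited.

So i = 2, j = 4, giving x = w[0:2] = 11, y = w[2:4] = 10, z = w[4:6] = 11.
Check: |xy| = 4 ≤ 5 and |y| = 2 ≥ 1. Reading y takes N from S1 back to S1, so every xyⁱz is accepted.
With |Q| = 5, pigeonhole forces a state repeat no later than step 5; the substring read between the first and second visits to that state can be pumped.

10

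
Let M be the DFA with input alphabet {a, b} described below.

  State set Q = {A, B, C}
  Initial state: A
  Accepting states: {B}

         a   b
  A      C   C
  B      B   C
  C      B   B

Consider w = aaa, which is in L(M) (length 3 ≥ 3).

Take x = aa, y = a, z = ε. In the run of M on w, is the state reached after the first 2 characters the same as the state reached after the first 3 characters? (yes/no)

yes

State sequence: A -a-> C -a-> B -a-> B

After x (step 2): B. After xy (step 3): B.
They match, so y = a drives M around a cycle from B back to itself; pumping y any number of times keeps M in B before reading z, and xyⁱz ∈ L(M) for every i ≥ 0.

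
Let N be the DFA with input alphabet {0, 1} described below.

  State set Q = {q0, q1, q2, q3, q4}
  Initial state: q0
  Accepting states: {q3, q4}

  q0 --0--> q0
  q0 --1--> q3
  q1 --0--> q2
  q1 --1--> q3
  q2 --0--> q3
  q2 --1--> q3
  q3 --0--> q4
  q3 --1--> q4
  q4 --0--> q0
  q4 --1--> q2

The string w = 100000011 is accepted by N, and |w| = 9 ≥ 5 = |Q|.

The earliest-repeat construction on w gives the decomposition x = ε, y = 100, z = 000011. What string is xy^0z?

000011

xy⁰z = xz = ε·000011 = 000011.
Reading y = 100 takes N from q0 back to q0, so after x the machine is still in q0, and z then leads to the accepting state q4. Hence 000011 ∈ L(N).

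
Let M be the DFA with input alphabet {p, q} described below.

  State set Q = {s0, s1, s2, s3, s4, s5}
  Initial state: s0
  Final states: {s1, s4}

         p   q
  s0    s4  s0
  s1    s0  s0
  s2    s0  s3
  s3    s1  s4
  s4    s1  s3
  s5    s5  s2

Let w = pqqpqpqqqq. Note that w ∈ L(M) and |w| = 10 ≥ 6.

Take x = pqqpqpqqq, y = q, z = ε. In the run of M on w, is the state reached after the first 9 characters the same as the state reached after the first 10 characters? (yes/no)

no

State sequence: s0 -p-> s4 -q-> s3 -q-> s4 -p-> s1 -q-> s0 -p-> s4 -q-> s3 -q-> s4 -q-> s3 -q-> s4

After x (step 9): s3. After xy (step 10): s4.
They differ (s3 ≠ s4), so y is not a cycle from the state after x; this split is not the one the pumping-lemma construction produces, and pumping y need not keep the string in L(M).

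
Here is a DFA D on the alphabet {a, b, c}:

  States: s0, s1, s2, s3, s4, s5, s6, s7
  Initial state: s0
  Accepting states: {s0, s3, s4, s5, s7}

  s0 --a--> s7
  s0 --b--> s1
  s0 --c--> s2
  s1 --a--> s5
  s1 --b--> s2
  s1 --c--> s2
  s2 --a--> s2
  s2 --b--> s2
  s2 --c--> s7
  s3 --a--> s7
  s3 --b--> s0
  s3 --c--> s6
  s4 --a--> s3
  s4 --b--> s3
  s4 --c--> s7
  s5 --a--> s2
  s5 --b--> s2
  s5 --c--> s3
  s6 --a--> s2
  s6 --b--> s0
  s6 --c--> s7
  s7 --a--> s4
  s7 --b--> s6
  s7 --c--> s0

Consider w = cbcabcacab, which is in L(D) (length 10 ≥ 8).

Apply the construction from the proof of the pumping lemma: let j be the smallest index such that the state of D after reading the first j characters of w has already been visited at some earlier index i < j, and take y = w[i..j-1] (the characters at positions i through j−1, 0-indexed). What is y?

Run of D on w = c b c a b c a c a b:
  step 0: s0  (start)
  step 1: s2  (read c: s0→s2)
  step 2: s2  (read b: s2→s2)   ← first repeat (s2 seen earlier)
  step 3: s7  (read c: s2→s7)
  step 4: s4  (read a: s7→s4)
  step 5: s3  (read b: s4→s3)
  step 6: s6  (read c: s3→s6)
  step 7: s2  (read a: s6→s2)
  step 8: s7  (read c: s2→s7)
  step 9: s4  (read a: s7→s4)
  step 10: s3  (read b: s4→s3)

So i = 1, j = 2, giving x = w[0:1] = c, y = w[1:2] = b, z = w[2:10] = cabcacab.
Check: |xy| = 2 ≤ 8 and |y| = 1 ≥ 1. Reading y takes D from s2 back to s2, so every xyⁱz is accepted.

b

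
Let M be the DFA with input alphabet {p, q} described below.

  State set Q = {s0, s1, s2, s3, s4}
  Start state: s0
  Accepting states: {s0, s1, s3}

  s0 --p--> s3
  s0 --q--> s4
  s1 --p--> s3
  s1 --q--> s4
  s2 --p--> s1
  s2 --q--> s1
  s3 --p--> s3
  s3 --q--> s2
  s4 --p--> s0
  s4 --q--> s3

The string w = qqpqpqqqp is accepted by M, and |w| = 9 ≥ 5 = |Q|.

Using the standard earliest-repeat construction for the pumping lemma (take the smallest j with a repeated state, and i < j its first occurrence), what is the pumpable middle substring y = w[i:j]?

State sequence: s0 -q-> s4 -q-> s3 -p-> s3 -q-> s2 -p-> s1 -q-> s4 -q-> s3 -q-> s2 -p-> s1
First repeat at step 3: s3 was already visited.

So i = 2, j = 3, giving x = w[0:2] = qq, y = w[2:3] = p, z = w[3:9] = qpqqqp.
Check: |xy| = 3 ≤ 5 and |y| = 1 ≥ 1. Reading y takes M from s3 back to s3, so every xyⁱz is accepted.

p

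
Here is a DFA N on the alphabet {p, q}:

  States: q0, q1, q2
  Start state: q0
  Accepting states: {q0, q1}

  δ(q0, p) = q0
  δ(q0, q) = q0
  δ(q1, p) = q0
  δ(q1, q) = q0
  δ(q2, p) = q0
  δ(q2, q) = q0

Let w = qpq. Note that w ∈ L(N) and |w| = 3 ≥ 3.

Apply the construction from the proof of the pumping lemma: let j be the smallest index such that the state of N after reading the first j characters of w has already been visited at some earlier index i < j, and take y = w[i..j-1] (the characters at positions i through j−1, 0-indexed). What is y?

Run of N on w = q p q:
  step 0: q0  (start)
  step 1: q0  (read q: q0→q0)   ← first repeat (q0 seen earlier)
  step 2: q0  (read p: q0→q0)
  step 3: q0  (read q: q0→q0)

So i = 0, j = 1, giving x = w[0:0] = ε, y = w[0:1] = q, z = w[1:3] = pq.
Check: |xy| = 1 ≤ 3 and |y| = 1 ≥ 1. Reading y takes N from q0 back to q0, so every xyⁱz is accepted.
With |Q| = 3, pigeonhole forces a state repeat no later than step 3; the substring read between the first and second visits to that state can be pumped.

q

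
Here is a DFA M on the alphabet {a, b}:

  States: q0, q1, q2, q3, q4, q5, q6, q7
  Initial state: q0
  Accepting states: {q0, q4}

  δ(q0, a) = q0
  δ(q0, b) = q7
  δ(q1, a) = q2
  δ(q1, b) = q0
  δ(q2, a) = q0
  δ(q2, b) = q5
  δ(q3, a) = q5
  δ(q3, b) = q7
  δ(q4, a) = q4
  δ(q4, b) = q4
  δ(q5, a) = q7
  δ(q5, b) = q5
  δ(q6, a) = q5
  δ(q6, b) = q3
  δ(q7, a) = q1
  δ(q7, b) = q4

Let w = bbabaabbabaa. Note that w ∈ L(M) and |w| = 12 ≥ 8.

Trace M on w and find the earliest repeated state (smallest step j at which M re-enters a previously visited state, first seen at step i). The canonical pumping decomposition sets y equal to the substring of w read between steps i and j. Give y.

State sequence: q0 -b-> q7 -b-> q4 -a-> q4 -b-> q4 -a-> q4 -a-> q4 -b-> q4 -b-> q4 -a-> q4 -b-> q4 -a-> q4 -a-> q4
First repeat at step 3: q4 was already visited.

So i = 2, j = 3, giving x = w[0:2] = bb, y = w[2:3] = a, z = w[3:12] = baabbabaa.
Check: |xy| = 3 ≤ 8 and |y| = 1 ≥ 1. Reading y takes M from q4 back to q4, so every xyⁱz is accepted.

a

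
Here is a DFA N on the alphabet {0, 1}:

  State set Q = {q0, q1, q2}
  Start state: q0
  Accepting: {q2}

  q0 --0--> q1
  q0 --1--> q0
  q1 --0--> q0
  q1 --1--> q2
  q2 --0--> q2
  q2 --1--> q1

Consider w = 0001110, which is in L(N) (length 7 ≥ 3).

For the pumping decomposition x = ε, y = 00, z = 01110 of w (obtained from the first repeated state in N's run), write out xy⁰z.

xy⁰z = xz = ε·01110 = 01110.
Reading y = 00 takes N from q0 back to q0, so after x the machine is still in q0, and z then leads to the accepting state q2. Hence 01110 ∈ L(N).

01110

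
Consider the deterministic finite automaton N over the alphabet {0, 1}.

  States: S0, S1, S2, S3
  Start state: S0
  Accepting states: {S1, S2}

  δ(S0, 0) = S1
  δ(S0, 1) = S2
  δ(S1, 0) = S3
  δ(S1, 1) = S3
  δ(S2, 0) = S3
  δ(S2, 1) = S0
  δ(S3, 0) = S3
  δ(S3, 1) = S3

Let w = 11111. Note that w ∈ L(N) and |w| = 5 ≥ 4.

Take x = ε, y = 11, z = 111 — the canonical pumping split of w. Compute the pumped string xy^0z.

111

xy⁰z = xz = ε·111 = 111.
Reading y = 11 takes N from S0 back to S0, so after x the machine is still in S0, and z then leads to the accepting state S2. Hence 111 ∈ L(N).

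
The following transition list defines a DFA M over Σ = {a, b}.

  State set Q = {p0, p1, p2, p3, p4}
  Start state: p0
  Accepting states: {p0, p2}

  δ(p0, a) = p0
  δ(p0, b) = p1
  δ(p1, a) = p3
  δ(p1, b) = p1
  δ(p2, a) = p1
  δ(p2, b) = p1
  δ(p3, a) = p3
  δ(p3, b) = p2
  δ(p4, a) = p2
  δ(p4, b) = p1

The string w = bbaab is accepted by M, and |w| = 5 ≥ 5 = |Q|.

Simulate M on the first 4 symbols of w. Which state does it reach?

Run of M on the first 4 characters of w = b b a a:
  step 0: p0  (start)
  step 1: p1  (read b: p0→p1)
  step 2: p1  (read b: p1→p1)
  step 3: p3  (read a: p1→p3)
  step 4: p3  (read a: p3→p3)

After reading 4 characters, M is in state p3.

p3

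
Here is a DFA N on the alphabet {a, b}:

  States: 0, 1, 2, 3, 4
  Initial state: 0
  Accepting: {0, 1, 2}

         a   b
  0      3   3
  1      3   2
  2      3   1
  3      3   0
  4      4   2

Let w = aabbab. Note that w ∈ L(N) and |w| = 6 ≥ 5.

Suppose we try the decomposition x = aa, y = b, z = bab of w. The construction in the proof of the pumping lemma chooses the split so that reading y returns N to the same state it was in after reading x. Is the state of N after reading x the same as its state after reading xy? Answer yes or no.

no

State sequence: 0 -a-> 3 -a-> 3 -b-> 0

After x (step 2): 3. After xy (step 3): 0.
They differ (3 ≠ 0), so y is not a cycle from the state after x; this split is not the one the pumping-lemma construction produces, and pumping y need not keep the string in L(N).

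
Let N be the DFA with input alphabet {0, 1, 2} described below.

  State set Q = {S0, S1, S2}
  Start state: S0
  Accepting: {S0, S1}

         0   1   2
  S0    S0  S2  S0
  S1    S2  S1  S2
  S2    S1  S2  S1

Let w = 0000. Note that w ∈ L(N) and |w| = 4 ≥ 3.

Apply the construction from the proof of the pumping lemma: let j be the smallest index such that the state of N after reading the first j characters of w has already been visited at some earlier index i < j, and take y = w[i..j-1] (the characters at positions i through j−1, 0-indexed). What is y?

State sequence: S0 -0-> S0 -0-> S0 -0-> S0 -0-> S0
First repeat at step 1: S0 was already visited.

So i = 0, j = 1, giving x = w[0:0] = ε, y = w[0:1] = 0, z = w[1:4] = 000.
Check: |xy| = 1 ≤ 3 and |y| = 1 ≥ 1. Reading y takes N from S0 back to S0, so every xyⁱz is accepted.
Pumping length from the standard proof: p = 3 (the number of states). The repeated state found above gives |xy| = j ≤ 3 and |y| = j − i ≥ 1.

0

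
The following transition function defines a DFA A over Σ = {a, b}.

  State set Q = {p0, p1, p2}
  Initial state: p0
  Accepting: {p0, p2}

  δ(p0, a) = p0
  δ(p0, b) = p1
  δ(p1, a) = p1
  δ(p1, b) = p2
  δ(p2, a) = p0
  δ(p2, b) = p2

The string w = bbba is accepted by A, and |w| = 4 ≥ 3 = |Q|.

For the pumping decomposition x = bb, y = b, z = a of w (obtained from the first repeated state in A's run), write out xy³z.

bbbbba

xy^3z = bb·b·b·b·a = bbbbba.
Reading y = b takes A from p2 back to p2, so after x·y·y·y the machine is still in p2, and z then leads to the accepting state p0. Hence bbbbba ∈ L(A).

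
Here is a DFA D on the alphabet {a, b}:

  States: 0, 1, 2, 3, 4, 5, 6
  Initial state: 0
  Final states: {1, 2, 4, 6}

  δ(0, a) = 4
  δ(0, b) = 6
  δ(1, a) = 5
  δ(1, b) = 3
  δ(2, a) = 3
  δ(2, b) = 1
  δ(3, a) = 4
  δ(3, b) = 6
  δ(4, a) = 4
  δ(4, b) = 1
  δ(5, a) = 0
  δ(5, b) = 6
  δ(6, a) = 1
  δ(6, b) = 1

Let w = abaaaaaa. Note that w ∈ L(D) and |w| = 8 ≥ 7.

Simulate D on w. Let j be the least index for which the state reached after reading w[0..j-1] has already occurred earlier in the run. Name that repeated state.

0

Run of D on w = a b a a a a a a:
  step 0: 0  (start)
  step 1: 4  (read a: 0→4)
  step 2: 1  (read b: 4→1)
  step 3: 5  (read a: 1→5)
  step 4: 0  (read a: 5→0)   ← first repeat (0 seen earlier)
  step 5: 4  (read a: 0→4)
  step 6: 4  (read a: 4→4)
  step 7: 4  (read a: 4→4)
  step 8: 4  (read a: 4→4)

The earliest repeat is at step j = 4: D is in 0, which it already visited at step i = 0.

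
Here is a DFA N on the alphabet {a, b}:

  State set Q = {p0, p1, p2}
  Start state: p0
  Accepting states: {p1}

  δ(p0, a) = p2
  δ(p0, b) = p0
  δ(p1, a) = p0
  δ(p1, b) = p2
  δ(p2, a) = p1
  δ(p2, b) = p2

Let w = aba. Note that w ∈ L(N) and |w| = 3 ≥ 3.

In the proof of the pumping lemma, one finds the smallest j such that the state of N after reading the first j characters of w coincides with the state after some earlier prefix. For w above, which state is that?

Run of N on w = a b a:
  step 0: p0  (start)
  step 1: p2  (read a: p0→p2)
  step 2: p2  (read b: p2→p2)   ← first repeat (p2 seen earlier)
  step 3: p1  (read a: p2→p1)

The earliest repeat is at step j = 2: N is in p2, which it already visited at step i = 1.
Pumping length from the standard proof: p = 3 (the number of states). The repeated state found above gives |xy| = j ≤ 3 and |y| = j − i ≥ 1.

p2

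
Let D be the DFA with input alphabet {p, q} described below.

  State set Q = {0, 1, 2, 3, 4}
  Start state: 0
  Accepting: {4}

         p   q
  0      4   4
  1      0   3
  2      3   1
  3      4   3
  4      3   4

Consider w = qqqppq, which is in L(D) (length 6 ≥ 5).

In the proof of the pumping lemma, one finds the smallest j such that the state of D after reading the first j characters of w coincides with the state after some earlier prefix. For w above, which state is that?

Run of D on w = q q q p p q:
  step 0: 0  (start)
  step 1: 4  (read q: 0→4)
  step 2: 4  (read q: 4→4)   ← first repeat (4 seen earlier)
  step 3: 4  (read q: 4→4)
  step 4: 3  (read p: 4→3)
  step 5: 4  (read p: 3→4)
  step 6: 4  (read q: 4→4)

The earliest repeat is at step j = 2: D is in 4, which it already visited at step i = 1.

4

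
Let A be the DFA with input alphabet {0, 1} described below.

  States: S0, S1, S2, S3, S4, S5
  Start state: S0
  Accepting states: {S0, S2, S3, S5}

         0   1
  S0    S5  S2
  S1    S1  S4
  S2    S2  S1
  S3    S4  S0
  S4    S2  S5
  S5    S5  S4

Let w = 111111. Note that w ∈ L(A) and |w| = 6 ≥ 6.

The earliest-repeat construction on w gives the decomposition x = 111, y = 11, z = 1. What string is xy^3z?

1111111111

xy^3z = 111·11·11·11·1 = 1111111111.
Reading y = 11 takes A from S4 back to S4, so after x·y·y·y the machine is still in S4, and z then leads to the accepting state S5. Hence 1111111111 ∈ L(A).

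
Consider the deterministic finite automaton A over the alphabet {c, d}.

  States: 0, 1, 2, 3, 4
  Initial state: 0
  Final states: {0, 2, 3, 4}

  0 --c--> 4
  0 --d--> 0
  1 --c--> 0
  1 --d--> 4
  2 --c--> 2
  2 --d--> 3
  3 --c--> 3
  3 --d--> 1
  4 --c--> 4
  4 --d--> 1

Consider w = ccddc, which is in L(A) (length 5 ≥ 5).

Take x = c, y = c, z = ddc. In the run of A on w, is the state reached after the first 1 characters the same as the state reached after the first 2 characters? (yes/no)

Run of A on the first 2 characters of w = c c:
  step 0: 0  (start)
  step 1: 4  (read c: 0→4)
  step 2: 4  (read c: 4→4)

After x (step 1): 4. After xy (step 2): 4.
They match, so y = c drives A around a cycle from 4 back to itself; pumping y any number of times keeps A in 4 before reading z, and xyⁱz ∈ L(A) for every i ≥ 0.

yes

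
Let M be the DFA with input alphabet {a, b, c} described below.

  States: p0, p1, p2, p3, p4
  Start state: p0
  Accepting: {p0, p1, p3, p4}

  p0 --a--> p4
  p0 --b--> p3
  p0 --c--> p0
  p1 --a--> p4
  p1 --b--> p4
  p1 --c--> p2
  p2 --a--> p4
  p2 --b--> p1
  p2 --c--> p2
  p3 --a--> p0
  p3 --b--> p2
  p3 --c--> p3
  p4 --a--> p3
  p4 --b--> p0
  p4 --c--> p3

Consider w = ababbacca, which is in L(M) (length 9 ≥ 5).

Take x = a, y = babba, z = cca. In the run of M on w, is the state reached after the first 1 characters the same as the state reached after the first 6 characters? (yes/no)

Run of M on the first 6 characters of w = a b a b b a:
  step 0: p0  (start)
  step 1: p4  (read a: p0→p4)
  step 2: p0  (read b: p4→p0)
  step 3: p4  (read a: p0→p4)
  step 4: p0  (read b: p4→p0)
  step 5: p3  (read b: p0→p3)
  step 6: p0  (read a: p3→p0)

After x (step 1): p4. After xy (step 6): p0.
They differ (p4 ≠ p0), so y is not a cycle from the state after x; this split is not the one the pumping-lemma construction produces, and pumping y need not keep the string in L(M).

no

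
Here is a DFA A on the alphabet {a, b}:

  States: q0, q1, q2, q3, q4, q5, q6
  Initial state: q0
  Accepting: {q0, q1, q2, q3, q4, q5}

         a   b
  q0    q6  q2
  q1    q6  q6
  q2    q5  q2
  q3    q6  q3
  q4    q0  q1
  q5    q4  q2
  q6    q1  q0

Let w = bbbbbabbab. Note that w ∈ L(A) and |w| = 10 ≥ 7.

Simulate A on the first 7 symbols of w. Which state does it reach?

Run of A on the first 7 characters of w = b b b b b a b:
  step 0: q0  (start)
  step 1: q2  (read b: q0→q2)
  step 2: q2  (read b: q2→q2)
  step 3: q2  (read b: q2→q2)
  step 4: q2  (read b: q2→q2)
  step 5: q2  (read b: q2→q2)
  step 6: q5  (read a: q2→q5)
  step 7: q2  (read b: q5→q2)

After reading 7 characters, A is in state q2.

q2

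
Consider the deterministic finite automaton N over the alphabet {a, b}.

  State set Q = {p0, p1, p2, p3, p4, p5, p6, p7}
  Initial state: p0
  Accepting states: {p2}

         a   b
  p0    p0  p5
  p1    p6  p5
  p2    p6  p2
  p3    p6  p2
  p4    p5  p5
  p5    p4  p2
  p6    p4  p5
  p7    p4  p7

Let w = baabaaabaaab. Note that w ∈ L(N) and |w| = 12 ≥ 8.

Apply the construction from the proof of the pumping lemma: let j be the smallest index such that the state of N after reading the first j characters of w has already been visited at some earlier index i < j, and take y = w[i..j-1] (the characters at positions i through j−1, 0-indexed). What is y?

aa

State sequence: p0 -b-> p5 -a-> p4 -a-> p5 -b-> p2 -a-> p6 -a-> p4 -a-> p5 -b-> p2 -a-> p6 -a-> p4 -a-> p5 -b-> p2
First repeat at step 3: p5 was already visited.

So i = 1, j = 3, giving x = w[0:1] = b, y = w[1:3] = aa, z = w[3:12] = baaabaaab.
Check: |xy| = 3 ≤ 8 and |y| = 2 ≥ 1. Reading y takes N from p5 back to p5, so every xyⁱz is accepted.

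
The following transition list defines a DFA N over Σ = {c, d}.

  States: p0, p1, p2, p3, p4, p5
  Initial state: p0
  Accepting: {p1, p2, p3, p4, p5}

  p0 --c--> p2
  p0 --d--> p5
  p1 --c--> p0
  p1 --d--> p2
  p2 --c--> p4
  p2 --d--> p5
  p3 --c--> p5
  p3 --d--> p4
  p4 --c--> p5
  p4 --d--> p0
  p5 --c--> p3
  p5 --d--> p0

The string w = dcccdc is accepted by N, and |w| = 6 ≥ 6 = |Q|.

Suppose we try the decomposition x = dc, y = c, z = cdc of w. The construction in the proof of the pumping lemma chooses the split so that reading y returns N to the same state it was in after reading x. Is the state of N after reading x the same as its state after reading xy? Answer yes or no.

Run of N on the first 3 characters of w = d c c:
  step 0: p0  (start)
  step 1: p5  (read d: p0→p5)
  step 2: p3  (read c: p5→p3)
  step 3: p5  (read c: p3→p5)

After x (step 2): p3. After xy (step 3): p5.
They differ (p3 ≠ p5), so y is not a cycle from the state after x; this split is not the one the pumping-lemma construction produces, and pumping y need not keep the string in L(N).

no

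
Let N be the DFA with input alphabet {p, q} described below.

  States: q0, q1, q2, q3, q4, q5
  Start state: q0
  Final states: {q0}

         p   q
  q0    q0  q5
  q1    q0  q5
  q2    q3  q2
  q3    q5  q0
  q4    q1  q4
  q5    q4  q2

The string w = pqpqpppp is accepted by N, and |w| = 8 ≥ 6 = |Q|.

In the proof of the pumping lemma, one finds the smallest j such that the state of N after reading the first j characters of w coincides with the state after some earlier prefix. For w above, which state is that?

Run of N on w = p q p q p p p p:
  step 0: q0  (start)
  step 1: q0  (read p: q0→q0)   ← first repeat (q0 seen earlier)
  step 2: q5  (read q: q0→q5)
  step 3: q4  (read p: q5→q4)
  step 4: q4  (read q: q4→q4)
  step 5: q1  (read p: q4→q1)
  step 6: q0  (read p: q1→q0)
  step 7: q0  (read p: q0→q0)
  step 8: q0  (read p: q0→q0)

The earliest repeat is at step j = 1: N is in q0, which it already visited at step i = 0.

q0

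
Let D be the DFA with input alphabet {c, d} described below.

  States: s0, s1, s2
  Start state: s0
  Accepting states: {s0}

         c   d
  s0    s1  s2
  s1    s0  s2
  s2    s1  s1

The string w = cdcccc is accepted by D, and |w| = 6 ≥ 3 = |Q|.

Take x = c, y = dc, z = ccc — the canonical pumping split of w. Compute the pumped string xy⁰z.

cccc

xy⁰z = xz = c·ccc = cccc.
Reading y = dc takes D from s1 back to s1, so after x the machine is still in s1, and z then leads to the accepting state s0. Hence cccc ∈ L(D).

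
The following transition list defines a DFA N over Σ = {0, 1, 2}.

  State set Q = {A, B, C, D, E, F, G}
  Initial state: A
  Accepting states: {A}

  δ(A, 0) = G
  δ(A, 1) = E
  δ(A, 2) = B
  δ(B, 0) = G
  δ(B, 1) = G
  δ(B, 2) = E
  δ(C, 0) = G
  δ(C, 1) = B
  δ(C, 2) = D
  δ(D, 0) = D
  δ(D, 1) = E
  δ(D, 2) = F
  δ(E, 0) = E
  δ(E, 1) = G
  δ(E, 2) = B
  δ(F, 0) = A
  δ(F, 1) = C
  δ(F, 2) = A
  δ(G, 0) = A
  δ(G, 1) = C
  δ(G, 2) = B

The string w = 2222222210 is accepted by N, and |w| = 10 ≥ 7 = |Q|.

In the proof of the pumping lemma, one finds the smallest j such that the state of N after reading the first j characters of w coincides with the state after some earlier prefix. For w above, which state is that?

Run of N on w = 2 2 2 2 2 2 2 2 1 0:
  step 0: A  (start)
  step 1: B  (read 2: A→B)
  step 2: E  (read 2: B→E)
  step 3: B  (read 2: E→B)   ← first repeat (B seen earlier)
  step 4: E  (read 2: B→E)
  step 5: B  (read 2: E→B)
  step 6: E  (read 2: B→E)
  step 7: B  (read 2: E→B)
  step 8: E  (read 2: B→E)
  step 9: G  (read 1: E→G)
  step 10: A  (read 0: G→A)

The earliest repeat is at step j = 3: N is in B, which it already visited at step i = 1.

B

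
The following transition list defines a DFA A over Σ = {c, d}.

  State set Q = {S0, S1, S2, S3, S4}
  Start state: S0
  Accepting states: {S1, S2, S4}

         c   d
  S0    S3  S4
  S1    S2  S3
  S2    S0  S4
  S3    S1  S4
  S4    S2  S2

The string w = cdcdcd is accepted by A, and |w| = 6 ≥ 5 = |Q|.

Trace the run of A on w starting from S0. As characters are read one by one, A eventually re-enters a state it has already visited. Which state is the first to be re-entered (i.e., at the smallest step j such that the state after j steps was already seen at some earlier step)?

Run of A on w = c d c d c d:
  step 0: S0  (start)
  step 1: S3  (read c: S0→S3)
  step 2: S4  (read d: S3→S4)
  step 3: S2  (read c: S4→S2)
  step 4: S4  (read d: S2→S4)   ← first repeat (S4 seen earlier)
  step 5: S2  (read c: S4→S2)
  step 6: S4  (read d: S2→S4)

The earliest repeat is at step j = 4: A is in S4, which it already visited at step i = 2.

S4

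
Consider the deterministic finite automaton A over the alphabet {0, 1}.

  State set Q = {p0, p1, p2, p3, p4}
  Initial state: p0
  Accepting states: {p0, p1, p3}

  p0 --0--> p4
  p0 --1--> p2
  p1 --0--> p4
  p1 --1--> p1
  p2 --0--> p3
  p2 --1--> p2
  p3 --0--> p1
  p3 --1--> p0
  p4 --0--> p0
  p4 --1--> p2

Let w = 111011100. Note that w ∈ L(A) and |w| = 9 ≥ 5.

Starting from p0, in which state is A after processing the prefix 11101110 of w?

p3

Run of A on the first 8 characters of w = 1 1 1 0 1 1 1 0:
  step 0: p0  (start)
  step 1: p2  (read 1: p0→p2)
  step 2: p2  (read 1: p2→p2)
  step 3: p2  (read 1: p2→p2)
  step 4: p3  (read 0: p2→p3)
  step 5: p0  (read 1: p3→p0)
  step 6: p2  (read 1: p0→p2)
  step 7: p2  (read 1: p2→p2)
  step 8: p3  (read 0: p2→p3)

After reading 8 characters, A is in state p3.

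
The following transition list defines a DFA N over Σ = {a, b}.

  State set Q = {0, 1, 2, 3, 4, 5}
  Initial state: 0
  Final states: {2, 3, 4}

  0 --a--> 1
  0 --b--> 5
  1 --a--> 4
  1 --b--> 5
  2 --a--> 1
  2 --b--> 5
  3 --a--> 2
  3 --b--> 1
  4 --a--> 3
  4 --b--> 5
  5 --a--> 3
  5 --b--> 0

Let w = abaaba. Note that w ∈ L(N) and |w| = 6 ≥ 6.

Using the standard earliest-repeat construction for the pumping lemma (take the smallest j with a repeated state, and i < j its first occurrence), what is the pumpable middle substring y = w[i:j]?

Run of N on w = a b a a b a:
  step 0: 0  (start)
  step 1: 1  (read a: 0→1)
  step 2: 5  (read b: 1→5)
  step 3: 3  (read a: 5→3)
  step 4: 2  (read a: 3→2)
  step 5: 5  (read b: 2→5)   ← first repeat (5 seen earlier)
  step 6: 3  (read a: 5→3)

So i = 2, j = 5, giving x = w[0:2] = ab, y = w[2:5] = aab, z = w[5:6] = a.
Check: |xy| = 5 ≤ 6 and |y| = 3 ≥ 1. Reading y takes N from 5 back to 5, so every xyⁱz is accepted.

aab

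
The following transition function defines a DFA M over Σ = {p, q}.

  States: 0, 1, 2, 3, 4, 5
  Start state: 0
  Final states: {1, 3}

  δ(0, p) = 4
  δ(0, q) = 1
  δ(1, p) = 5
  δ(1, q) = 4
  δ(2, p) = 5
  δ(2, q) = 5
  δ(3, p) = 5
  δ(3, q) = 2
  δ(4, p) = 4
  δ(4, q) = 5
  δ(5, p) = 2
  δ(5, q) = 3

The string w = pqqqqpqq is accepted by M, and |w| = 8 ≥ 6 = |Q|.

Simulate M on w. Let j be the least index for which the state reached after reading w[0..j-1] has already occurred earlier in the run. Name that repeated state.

Run of M on w = p q q q q p q q:
  step 0: 0  (start)
  step 1: 4  (read p: 0→4)
  step 2: 5  (read q: 4→5)
  step 3: 3  (read q: 5→3)
  step 4: 2  (read q: 3→2)
  step 5: 5  (read q: 2→5)   ← first repeat (5 seen earlier)
  step 6: 2  (read p: 5→2)
  step 7: 5  (read q: 2→5)
  step 8: 3  (read q: 5→3)

The earliest repeat is at step j = 5: M is in 5, which it already visited at step i = 2.
Pumping length from the standard proof: p = 6 (the number of states). The repeated state found above gives |xy| = j ≤ 6 and |y| = j − i ≥ 1.

5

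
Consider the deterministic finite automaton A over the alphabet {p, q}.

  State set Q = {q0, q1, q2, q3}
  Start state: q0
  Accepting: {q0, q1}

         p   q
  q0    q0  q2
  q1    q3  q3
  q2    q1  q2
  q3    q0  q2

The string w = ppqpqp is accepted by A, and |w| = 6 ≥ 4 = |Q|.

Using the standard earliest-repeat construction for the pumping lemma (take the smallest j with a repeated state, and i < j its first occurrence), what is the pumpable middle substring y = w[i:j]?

p

Run of A on w = p p q p q p:
  step 0: q0  (start)
  step 1: q0  (read p: q0→q0)   ← first repeat (q0 seen earlier)
  step 2: q0  (read p: q0→q0)
  step 3: q2  (read q: q0→q2)
  step 4: q1  (read p: q2→q1)
  step 5: q3  (read q: q1→q3)
  step 6: q0  (read p: q3→q0)

So i = 0, j = 1, giving x = w[0:0] = ε, y = w[0:1] = p, z = w[1:6] = pqpqp.
Check: |xy| = 1 ≤ 4 and |y| = 1 ≥ 1. Reading y takes A from q0 back to q0, so every xyⁱz is accepted.
Pumping length from the standard proof: p = 4 (the number of states). The repeated state found above gives |xy| = j ≤ 4 and |y| = j − i ≥ 1.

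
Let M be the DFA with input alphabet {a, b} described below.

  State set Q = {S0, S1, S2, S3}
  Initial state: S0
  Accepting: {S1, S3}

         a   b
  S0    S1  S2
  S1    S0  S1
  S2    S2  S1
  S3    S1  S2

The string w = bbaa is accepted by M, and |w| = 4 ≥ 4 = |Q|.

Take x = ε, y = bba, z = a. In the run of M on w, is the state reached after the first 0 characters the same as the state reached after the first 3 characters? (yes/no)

Run of M on the first 3 characters of w = b b a:
  step 0: S0  (start)
  step 1: S2  (read b: S0→S2)
  step 2: S1  (read b: S2→S1)
  step 3: S0  (read a: S1→S0)

After x (step 0): S0. After xy (step 3): S0.
They match, so y = bba drives M around a cycle from S0 back to itself; pumping y any number of times keeps M in S0 before reading z, and xyⁱz ∈ L(M) for every i ≥ 0.

yes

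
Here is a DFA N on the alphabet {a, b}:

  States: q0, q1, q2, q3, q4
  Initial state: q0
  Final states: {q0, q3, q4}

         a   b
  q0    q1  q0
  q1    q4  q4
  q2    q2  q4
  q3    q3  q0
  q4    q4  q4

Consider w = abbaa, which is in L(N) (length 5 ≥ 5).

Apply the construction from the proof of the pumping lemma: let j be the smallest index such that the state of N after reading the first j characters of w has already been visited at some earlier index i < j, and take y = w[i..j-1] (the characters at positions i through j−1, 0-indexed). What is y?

State sequence: q0 -a-> q1 -b-> q4 -b-> q4 -a-> q4 -a-> q4
First repeat at step 3: q4 was already visited.

So i = 2, j = 3, giving x = w[0:2] = ab, y = w[2:3] = b, z = w[3:5] = aa.
Check: |xy| = 3 ≤ 5 and |y| = 1 ≥ 1. Reading y takes N from q4 back to q4, so every xyⁱz is accepted.

b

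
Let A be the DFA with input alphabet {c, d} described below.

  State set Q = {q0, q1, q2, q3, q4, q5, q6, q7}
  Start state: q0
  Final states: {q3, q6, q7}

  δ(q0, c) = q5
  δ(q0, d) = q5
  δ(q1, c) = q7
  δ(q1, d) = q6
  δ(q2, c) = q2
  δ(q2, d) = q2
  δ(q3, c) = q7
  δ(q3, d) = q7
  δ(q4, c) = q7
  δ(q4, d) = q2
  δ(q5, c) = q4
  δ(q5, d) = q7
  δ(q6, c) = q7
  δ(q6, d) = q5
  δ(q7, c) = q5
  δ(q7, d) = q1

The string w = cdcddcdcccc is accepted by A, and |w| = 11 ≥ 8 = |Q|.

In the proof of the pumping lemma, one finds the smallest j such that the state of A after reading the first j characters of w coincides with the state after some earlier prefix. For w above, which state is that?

q5

State sequence: q0 -c-> q5 -d-> q7 -c-> q5 -d-> q7 -d-> q1 -c-> q7 -d-> q1 -c-> q7 -c-> q5 -c-> q4 -c-> q7
First repeat at step 3: q5 was already visited.

The earliest repeat is at step j = 3: A is in q5, which it already visited at step i = 1.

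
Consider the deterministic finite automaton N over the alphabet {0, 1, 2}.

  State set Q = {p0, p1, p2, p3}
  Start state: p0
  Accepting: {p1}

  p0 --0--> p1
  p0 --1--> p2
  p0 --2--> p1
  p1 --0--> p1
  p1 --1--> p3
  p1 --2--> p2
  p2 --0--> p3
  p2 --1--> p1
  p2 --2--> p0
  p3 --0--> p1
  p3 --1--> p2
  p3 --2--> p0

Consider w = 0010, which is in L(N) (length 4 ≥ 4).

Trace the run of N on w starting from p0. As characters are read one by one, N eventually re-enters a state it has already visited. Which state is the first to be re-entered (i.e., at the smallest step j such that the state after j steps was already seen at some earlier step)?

Run of N on w = 0 0 1 0:
  step 0: p0  (start)
  step 1: p1  (read 0: p0→p1)
  step 2: p1  (read 0: p1→p1)   ← first repeat (p1 seen earlier)
  step 3: p3  (read 1: p1→p3)
  step 4: p1  (read 0: p3→p1)

The earliest repeat is at step j = 2: N is in p1, which it already visited at step i = 1.
Pumping length from the standard proof: p = 4 (the number of states). The repeated state found above gives |xy| = j ≤ 4 and |y| = j − i ≥ 1.

p1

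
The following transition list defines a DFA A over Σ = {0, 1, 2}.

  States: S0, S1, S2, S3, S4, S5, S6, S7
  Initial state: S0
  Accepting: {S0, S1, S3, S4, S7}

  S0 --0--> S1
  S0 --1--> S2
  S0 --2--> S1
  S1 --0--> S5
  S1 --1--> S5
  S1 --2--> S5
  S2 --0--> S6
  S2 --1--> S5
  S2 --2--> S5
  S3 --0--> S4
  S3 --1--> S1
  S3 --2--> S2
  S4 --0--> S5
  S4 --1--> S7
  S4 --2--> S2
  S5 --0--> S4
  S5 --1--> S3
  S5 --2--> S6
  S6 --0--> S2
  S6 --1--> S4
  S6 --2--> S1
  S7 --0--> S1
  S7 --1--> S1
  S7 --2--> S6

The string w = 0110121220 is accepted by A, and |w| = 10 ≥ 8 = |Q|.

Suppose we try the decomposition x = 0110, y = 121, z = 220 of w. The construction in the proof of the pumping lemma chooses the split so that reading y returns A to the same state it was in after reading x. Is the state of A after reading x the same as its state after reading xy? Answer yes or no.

Run of A on the first 7 characters of w = 0 1 1 0 1 2 1:
  step 0: S0  (start)
  step 1: S1  (read 0: S0→S1)
  step 2: S5  (read 1: S1→S5)
  step 3: S3  (read 1: S5→S3)
  step 4: S4  (read 0: S3→S4)
  step 5: S7  (read 1: S4→S7)
  step 6: S6  (read 2: S7→S6)
  step 7: S4  (read 1: S6→S4)

After x (step 4): S4. After xy (step 7): S4.
They match, so y = 121 drives A around a cycle from S4 back to itself; pumping y any number of times keeps A in S4 before reading z, and xyⁱz ∈ L(A) for every i ≥ 0.

yes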